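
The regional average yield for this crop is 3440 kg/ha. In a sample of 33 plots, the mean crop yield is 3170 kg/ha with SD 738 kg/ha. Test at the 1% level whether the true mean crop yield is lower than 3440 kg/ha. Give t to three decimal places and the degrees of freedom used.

H0: μ = 3440; H1: μ < 3440 (one-sample t-test, left-tailed).
t = (x̄ − μ₀)/(s/√n) = (3170 − 3440)/(738/√33) = -2.102
df = n − 1 = 32
p-value = P(T ≤ -2.102) ≈ 0.022
Since p ≈ 0.022 > α = 0.01, fail to reject H0; the data do not provide sufficient evidence against H0.

t = -2.102, df = 32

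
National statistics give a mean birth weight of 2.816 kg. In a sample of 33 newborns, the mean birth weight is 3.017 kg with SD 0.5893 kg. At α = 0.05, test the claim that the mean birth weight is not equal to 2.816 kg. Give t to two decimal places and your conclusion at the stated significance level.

H0: μ = 2.816; H1: μ ≠ 2.816 (one-sample t-test, two-sided).
t = (x̄ − μ₀)/(s/√n) = (3.017 − 2.816)/(0.5893/√33) = 1.96
df = n − 1 = 32
Two-sided p-value ≈ 0.0588
Since p ≈ 0.0588 > α = 0.05, fail to reject H0; the data do not provide sufficient evidence against H0.

t = 1.96; fail to reject H0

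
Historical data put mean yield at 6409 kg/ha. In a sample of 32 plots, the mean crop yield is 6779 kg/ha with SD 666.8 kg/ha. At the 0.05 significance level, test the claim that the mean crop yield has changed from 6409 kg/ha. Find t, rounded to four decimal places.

H0: μ = 6409; H1: μ ≠ 6409 (one-sample t-test, two-sided).
t = (x̄ − μ₀)/(s/√n) = (6779 − 6409)/(666.8/√32) = 3.1389
df = n − 1 = 31
Two-sided p-value ≈ 0.004
Since p ≈ 0.004 < α = 0.05, reject H0; the data support H1.

3.1389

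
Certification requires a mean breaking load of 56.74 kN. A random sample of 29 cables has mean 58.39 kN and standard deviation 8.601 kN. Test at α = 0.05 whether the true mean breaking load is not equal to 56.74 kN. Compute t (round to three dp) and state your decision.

H0: μ = 56.74; H1: μ ≠ 56.74 (one-sample t-test, two-sided).
t = (x̄ − μ₀)/(s/√n) = (58.39 − 56.74)/(8.601/√29) = 1.033
df = n − 1 = 28
Two-sided p-value ≈ 0.310
Since p ≈ 0.310 > α = 0.05, fail to reject H0; the data do not provide sufficient evidence against H0.

t = 1.033; fail to reject H0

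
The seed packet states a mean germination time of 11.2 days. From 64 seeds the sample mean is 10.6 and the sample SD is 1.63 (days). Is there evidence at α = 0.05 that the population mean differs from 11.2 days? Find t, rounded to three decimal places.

H0: μ = 11.2; H1: μ ≠ 11.2 (one-sample t-test, two-sided).
t = (x̄ − μ₀)/(s/√n) = (10.6 − 11.2)/(1.63/√64) = -2.945
df = n − 1 = 63
Two-sided p-value ≈ 0.005
Since p ≈ 0.005 < α = 0.05, reject H0; the evidence is statistically significant.

-2.945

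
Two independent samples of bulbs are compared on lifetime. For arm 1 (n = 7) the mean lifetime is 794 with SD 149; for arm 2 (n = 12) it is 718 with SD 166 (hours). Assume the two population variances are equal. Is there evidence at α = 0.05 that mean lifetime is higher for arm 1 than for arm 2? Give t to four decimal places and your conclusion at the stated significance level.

t = 0.9975; fail to reject H0

Let group 1 = arm 1, group 2 = arm 2. H0: μ_1 = μ_2; H1: μ_1 > μ_2 (two-sample pooled-variance t-test, right-tailed).
s_p² = [(7−1)·149² + (12−1)·166²]/(7+12−2) = 25666
t = (794 − 718)/√[25666·(1/7 + 1/12)] = 0.9975
df = n₁ + n₂ − 2 = 17
p-value = P(T ≥ 0.9975) ≈ 0.166
Since p ≈ 0.166 > α = 0.05, fail to reject H0; the evidence is not statistically significant.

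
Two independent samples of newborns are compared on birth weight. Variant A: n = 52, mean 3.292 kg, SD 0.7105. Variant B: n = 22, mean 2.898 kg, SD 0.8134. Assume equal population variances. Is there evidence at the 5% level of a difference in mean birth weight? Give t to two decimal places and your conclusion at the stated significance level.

Let group 1 = variant A, group 2 = variant B. H0: μ_1 = μ_2; H1: μ_1 ≠ μ_2 (two-sample pooled-variance t-test, two-sided).
s_p² = [(52−1)·0.7105² + (22−1)·0.8134²]/(52+22−2) = 0.550546
t = (3.292 − 2.898)/√[0.550546·(1/52 + 1/22)] = 2.09
df = n₁ + n₂ − 2 = 72
Two-sided p-value ≈ 0.0404
Since p ≈ 0.0404 < α = 0.05, reject H0; the evidence is statistically significant.

t = 2.09; reject H0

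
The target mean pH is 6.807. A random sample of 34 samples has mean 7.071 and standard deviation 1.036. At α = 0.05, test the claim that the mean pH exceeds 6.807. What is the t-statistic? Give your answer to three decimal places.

1.486

H0: μ = 6.807; H1: μ > 6.807 (one-sample t-test, right-tailed).
t = (x̄ − μ₀)/(s/√n) = (7.071 − 6.807)/(1.036/√34) = 1.486
df = n − 1 = 33
p-value = P(T ≥ 1.486) ≈ 0.0734
Since p ≈ 0.0734 > α = 0.05, fail to reject H0; the evidence is not statistically significant.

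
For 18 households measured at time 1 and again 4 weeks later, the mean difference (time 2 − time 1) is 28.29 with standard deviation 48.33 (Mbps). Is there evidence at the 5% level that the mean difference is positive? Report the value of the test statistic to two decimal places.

2.48

H0: μ_d = 0; H1: μ_d > 0 (paired t-test on the differences, right-tailed).
t = d̄/(s_d/√n) = 28.29/(48.33/√18) = 2.48
df = n − 1 = 17
p-value = P(T ≥ 2.48) ≈ 0.0119
Since p ≈ 0.0119 < α = 0.05, reject H0; the evidence is statistically significant.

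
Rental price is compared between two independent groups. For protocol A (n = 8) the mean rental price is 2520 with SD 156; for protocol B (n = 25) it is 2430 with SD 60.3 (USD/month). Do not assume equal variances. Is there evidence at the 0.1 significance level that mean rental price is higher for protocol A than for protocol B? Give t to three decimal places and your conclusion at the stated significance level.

t = 1.594; reject H0

Let group 1 = protocol A, group 2 = protocol B. H0: μ_1 = μ_2; H1: μ_1 > μ_2 (Welch's two-sample t-test, right-tailed).
t = (x̄_1 − x̄_2)/√(s_1²/n_1 + s_2²/n_2) = (2520 − 2430)/√(156²/8 + 60.3²/25) = 1.594
Welch–Satterthwaite df ≈ 7.68
p-value = P(T ≥ 1.594) ≈ 0.0756
Since p ≈ 0.0756 < α = 0.1, reject H0; the evidence is statistically significant.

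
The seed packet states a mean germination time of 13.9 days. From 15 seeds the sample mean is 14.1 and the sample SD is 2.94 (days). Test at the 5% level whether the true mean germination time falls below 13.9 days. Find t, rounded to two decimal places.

0.26

H0: μ = 13.9; H1: μ < 13.9 (one-sample t-test, left-tailed).
t = (x̄ − μ₀)/(s/√n) = (14.1 − 13.9)/(2.94/√15) = 0.26
df = n − 1 = 14
p-value = P(T ≤ 0.26) ≈ 0.6020
Since p ≈ 0.6020 > α = 0.05, fail to reject H0; the data do not provide sufficient evidence against H0.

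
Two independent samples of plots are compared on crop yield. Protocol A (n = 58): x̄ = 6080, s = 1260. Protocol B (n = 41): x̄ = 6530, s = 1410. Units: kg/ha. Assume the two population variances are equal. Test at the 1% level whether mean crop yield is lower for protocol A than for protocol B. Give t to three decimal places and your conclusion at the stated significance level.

Let group 1 = protocol A, group 2 = protocol B. H0: μ_1 = μ_2; H1: μ_1 < μ_2 (two-sample pooled-variance t-test, left-tailed).
s_p² = [(58−1)·1260² + (41−1)·1410²]/(58+41−2) = 1752750
t = (6080 − 6530)/√[1752750·(1/58 + 1/41)] = -1.666
df = n₁ + n₂ − 2 = 97
p-value = P(T ≤ -1.666) ≈ 0.049
Since p ≈ 0.049 > α = 0.01, fail to reject H0; the data do not provide sufficient evidence against H0.

t = -1.666; fail to reject H0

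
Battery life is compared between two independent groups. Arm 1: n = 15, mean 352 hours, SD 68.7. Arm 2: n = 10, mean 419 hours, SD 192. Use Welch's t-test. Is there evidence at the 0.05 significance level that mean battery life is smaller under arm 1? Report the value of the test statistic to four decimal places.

-1.0592

Let group 1 = arm 1, group 2 = arm 2. H0: μ_1 = μ_2; H1: μ_1 < μ_2 (Welch's two-sample t-test, left-tailed).
t = (x̄_1 − x̄_2)/√(s_1²/n_1 + s_2²/n_2) = (352 − 419)/√(68.7²/15 + 192²/10) = -1.0592
Welch–Satterthwaite df ≈ 10.55
p-value = P(T ≤ -1.0592) ≈ 0.157
Since p ≈ 0.157 > α = 0.05, fail to reject H0; the data do not provide sufficient evidence against H0.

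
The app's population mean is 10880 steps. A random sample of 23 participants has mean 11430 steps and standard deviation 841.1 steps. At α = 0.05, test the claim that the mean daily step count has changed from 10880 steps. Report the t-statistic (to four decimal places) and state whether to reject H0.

t = 3.1360; reject H0

H0: μ = 10880; H1: μ ≠ 10880 (one-sample t-test, two-sided).
t = (x̄ − μ₀)/(s/√n) = (11430 − 10880)/(841.1/√23) = 3.1360
df = n − 1 = 22
Two-sided p-value ≈ 0.005
Since p ≈ 0.005 < α = 0.05, reject H0; the data support H1.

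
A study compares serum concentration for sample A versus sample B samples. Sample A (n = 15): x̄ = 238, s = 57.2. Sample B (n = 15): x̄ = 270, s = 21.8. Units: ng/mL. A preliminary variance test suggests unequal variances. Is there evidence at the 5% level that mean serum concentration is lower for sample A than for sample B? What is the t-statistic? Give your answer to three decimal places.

Let group 1 = sample A, group 2 = sample B. H0: μ_1 = μ_2; H1: μ_1 < μ_2 (Welch's two-sample t-test, left-tailed).
t = (x̄_1 − x̄_2)/√(s_1²/n_1 + s_2²/n_2) = (238 − 270)/√(57.2²/15 + 21.8²/15) = -2.025
Welch–Satterthwaite df ≈ 17.98
p-value = P(T ≤ -2.025) ≈ 0.029
Since p ≈ 0.029 < α = 0.05, reject H0; the data support H1.

-2.025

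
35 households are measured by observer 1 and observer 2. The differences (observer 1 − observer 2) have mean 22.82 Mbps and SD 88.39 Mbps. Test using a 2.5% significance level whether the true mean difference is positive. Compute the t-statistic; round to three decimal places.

H0: μ_d = 0; H1: μ_d > 0 (paired t-test on the differences, right-tailed).
t = d̄/(s_d/√n) = 22.82/(88.39/√35) = 1.527
df = n − 1 = 34
p-value = P(T ≥ 1.527) ≈ 0.068
Since p ≈ 0.068 > α = 0.025, fail to reject H0; the evidence is not statistically significant.

1.527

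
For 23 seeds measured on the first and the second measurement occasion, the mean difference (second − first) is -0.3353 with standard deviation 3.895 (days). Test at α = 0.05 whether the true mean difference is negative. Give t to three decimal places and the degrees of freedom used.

t = -0.413, df = 22

H0: μ_d = 0; H1: μ_d < 0 (paired t-test on the differences, left-tailed).
t = d̄/(s_d/√n) = -0.3353/(3.895/√23) = -0.413
df = n − 1 = 22
p-value = P(T ≤ -0.413) ≈ 0.3419
Since p ≈ 0.3419 > α = 0.05, fail to reject H0; the evidence is not statistically significant.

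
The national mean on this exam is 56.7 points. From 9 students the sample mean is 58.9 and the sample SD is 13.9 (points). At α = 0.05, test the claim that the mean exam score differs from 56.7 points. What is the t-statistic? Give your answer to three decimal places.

H0: μ = 56.7; H1: μ ≠ 56.7 (one-sample t-test, two-sided).
t = (x̄ − μ₀)/(s/√n) = (58.9 − 56.7)/(13.9/√9) = 0.475
df = n − 1 = 8
Two-sided p-value ≈ 0.6476
Since p ≈ 0.6476 > α = 0.05, fail to reject H0; the evidence is not statistically significant.

0.475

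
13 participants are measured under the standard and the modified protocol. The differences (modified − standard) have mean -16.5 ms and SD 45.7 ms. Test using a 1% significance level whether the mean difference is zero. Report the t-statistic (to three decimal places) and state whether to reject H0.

t = -1.302; fail to reject H0

H0: μ_d = 0; H1: μ_d ≠ 0 (paired t-test on the differences, two-sided).
t = d̄/(s_d/√n) = -16.5/(45.7/√13) = -1.302
df = n − 1 = 12
Two-sided p-value ≈ 0.2174
Since p ≈ 0.2174 > α = 0.01, fail to reject H0; the evidence is not statistically significant.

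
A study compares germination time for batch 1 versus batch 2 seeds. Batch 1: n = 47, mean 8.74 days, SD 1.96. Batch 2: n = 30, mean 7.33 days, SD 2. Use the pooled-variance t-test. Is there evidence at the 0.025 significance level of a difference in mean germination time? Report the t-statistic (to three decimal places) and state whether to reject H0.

Let group 1 = batch 1, group 2 = batch 2. H0: μ_1 = μ_2; H1: μ_1 ≠ μ_2 (two-sample pooled-variance t-test, two-sided).
s_p² = [(47−1)·1.96² + (30−1)·2²]/(47+30−2) = 3.90285
t = (8.74 − 7.33)/√[3.90285·(1/47 + 1/30)] = 3.054
df = n₁ + n₂ − 2 = 75
Two-sided p-value ≈ 0.0031
Since p ≈ 0.0031 < α = 0.025, reject H0; the data support H1.

t = 3.054; reject H0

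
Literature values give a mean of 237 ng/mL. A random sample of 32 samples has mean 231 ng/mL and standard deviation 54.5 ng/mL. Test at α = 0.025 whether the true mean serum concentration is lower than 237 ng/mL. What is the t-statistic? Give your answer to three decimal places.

-0.623

H0: μ = 237; H1: μ < 237 (one-sample t-test, left-tailed).
t = (x̄ − μ₀)/(s/√n) = (231 − 237)/(54.5/√32) = -0.623
df = n − 1 = 31
p-value = P(T ≤ -0.623) ≈ 0.2690
Since p ≈ 0.2690 > α = 0.025, fail to reject H0; the evidence is not statistically significant.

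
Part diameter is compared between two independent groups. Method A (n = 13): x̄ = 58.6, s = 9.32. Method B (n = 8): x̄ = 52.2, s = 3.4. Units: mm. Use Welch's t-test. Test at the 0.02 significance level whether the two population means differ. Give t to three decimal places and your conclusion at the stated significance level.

Let group 1 = method A, group 2 = method B. H0: μ_1 = μ_2; H1: μ_1 ≠ μ_2 (Welch's two-sample t-test, two-sided).
t = (x̄_1 − x̄_2)/√(s_1²/n_1 + s_2²/n_2) = (58.6 − 52.2)/√(9.32²/13 + 3.4²/8) = 2.245
Welch–Satterthwaite df ≈ 16.43
Two-sided p-value ≈ 0.039
Since p ≈ 0.039 > α = 0.02, fail to reject H0; the data do not provide sufficient evidence against H0.

t = 2.245; fail to reject H0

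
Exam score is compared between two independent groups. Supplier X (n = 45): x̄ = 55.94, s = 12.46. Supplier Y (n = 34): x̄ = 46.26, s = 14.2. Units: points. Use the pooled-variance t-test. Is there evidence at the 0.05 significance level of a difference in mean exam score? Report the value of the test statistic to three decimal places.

3.219

Let group 1 = supplier X, group 2 = supplier Y. H0: μ_1 = μ_2; H1: μ_1 ≠ μ_2 (two-sample pooled-variance t-test, two-sided).
s_p² = [(45−1)·12.46² + (34−1)·14.2²]/(45+34−2) = 175.132
t = (55.94 − 46.26)/√[175.132·(1/45 + 1/34)] = 3.219
df = n₁ + n₂ − 2 = 77
Two-sided p-value ≈ 0.0019
Since p ≈ 0.0019 < α = 0.05, reject H0; the evidence is statistically significant.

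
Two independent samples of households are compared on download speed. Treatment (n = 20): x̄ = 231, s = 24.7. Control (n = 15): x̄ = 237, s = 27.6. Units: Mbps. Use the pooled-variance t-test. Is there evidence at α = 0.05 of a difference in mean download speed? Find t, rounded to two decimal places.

Let group 1 = treatment, group 2 = control. H0: μ_1 = μ_2; H1: μ_1 ≠ μ_2 (two-sample pooled-variance t-test, two-sided).
s_p² = [(20−1)·24.7² + (15−1)·27.6²]/(20+15−2) = 674.435
t = (231 − 237)/√[674.435·(1/20 + 1/15)] = -0.68
df = n₁ + n₂ − 2 = 33
Two-sided p-value ≈ 0.5035
Since p ≈ 0.5035 > α = 0.05, fail to reject H0; the evidence is not statistically significant.

-0.68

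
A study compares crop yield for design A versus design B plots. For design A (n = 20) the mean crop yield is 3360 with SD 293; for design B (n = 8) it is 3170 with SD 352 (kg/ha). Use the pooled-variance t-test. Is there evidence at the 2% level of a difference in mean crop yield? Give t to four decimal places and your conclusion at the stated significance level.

t = 1.4652; fail to reject H0

Let group 1 = design A, group 2 = design B. H0: μ_1 = μ_2; H1: μ_1 ≠ μ_2 (two-sample pooled-variance t-test, two-sided).
s_p² = [(20−1)·293² + (8−1)·352²]/(20+8−2) = 96094.6
t = (3360 − 3170)/√[96094.6·(1/20 + 1/8)] = 1.4652
df = n₁ + n₂ − 2 = 26
Two-sided p-value ≈ 0.155
Since p ≈ 0.155 > α = 0.02, fail to reject H0; the data do not provide sufficient evidence against H0.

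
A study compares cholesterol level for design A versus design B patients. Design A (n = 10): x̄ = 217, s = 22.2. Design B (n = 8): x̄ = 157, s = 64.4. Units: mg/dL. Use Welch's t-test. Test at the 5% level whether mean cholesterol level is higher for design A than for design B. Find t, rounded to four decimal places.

Let group 1 = design A, group 2 = design B. H0: μ_1 = μ_2; H1: μ_1 > μ_2 (Welch's two-sample t-test, right-tailed).
t = (x̄_1 − x̄_2)/√(s_1²/n_1 + s_2²/n_2) = (217 − 157)/√(22.2²/10 + 64.4²/8) = 2.5182
Welch–Satterthwaite df ≈ 8.34
p-value = P(T ≥ 2.5182) ≈ 0.0174
Since p ≈ 0.0174 < α = 0.05, reject H0; the data support H1.

2.5182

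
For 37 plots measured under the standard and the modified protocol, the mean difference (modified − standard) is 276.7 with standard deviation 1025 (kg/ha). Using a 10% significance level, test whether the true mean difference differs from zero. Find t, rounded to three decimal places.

H0: μ_d = 0; H1: μ_d ≠ 0 (paired t-test on the differences, two-sided).
t = d̄/(s_d/√n) = 276.7/(1025/√37) = 1.642
df = n − 1 = 36
Two-sided p-value ≈ 0.1093
Since p ≈ 0.1093 > α = 0.1, fail to reject H0; the data do not provide sufficient evidence against H0.

1.642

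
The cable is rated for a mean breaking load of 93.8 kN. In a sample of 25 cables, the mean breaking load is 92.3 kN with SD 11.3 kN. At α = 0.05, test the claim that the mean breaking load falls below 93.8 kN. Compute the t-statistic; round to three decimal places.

-0.664

H0: μ = 93.8; H1: μ < 93.8 (one-sample t-test, left-tailed).
t = (x̄ − μ₀)/(s/√n) = (92.3 − 93.8)/(11.3/√25) = -0.664
df = n − 1 = 24
p-value = P(T ≤ -0.664) ≈ 0.2566
Since p ≈ 0.2566 > α = 0.05, fail to reject H0; the evidence is not statistically significant.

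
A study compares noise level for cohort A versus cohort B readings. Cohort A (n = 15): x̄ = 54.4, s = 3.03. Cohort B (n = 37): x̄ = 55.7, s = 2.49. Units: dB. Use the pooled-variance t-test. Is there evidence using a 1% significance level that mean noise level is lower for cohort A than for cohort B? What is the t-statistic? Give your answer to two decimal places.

-1.60

Let group 1 = cohort A, group 2 = cohort B. H0: μ_1 = μ_2; H1: μ_1 < μ_2 (two-sample pooled-variance t-test, left-tailed).
s_p² = [(15−1)·3.03² + (37−1)·2.49²]/(15+37−2) = 7.03472
t = (54.4 − 55.7)/√[7.03472·(1/15 + 1/37)] = -1.60
df = n₁ + n₂ − 2 = 50
p-value = P(T ≤ -1.60) ≈ 0.058
Since p ≈ 0.058 > α = 0.01, fail to reject H0; the data do not provide sufficient evidence against H0.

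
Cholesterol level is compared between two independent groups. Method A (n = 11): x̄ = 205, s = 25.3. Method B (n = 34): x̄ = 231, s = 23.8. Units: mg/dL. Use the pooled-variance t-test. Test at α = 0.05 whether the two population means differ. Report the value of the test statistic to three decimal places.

-3.103

Let group 1 = method A, group 2 = method B. H0: μ_1 = μ_2; H1: μ_1 ≠ μ_2 (two-sample pooled-variance t-test, two-sided).
s_p² = [(11−1)·25.3² + (34−1)·23.8²]/(11+34−2) = 583.568
t = (205 − 231)/√[583.568·(1/11 + 1/34)] = -3.103
df = n₁ + n₂ − 2 = 43
Two-sided p-value ≈ 0.0034
Since p ≈ 0.0034 < α = 0.05, reject H0; the evidence is statistically significant.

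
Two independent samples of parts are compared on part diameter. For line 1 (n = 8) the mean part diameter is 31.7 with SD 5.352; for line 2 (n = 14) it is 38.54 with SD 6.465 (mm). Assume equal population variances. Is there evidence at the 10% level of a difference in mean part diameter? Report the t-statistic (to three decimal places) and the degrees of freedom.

Let group 1 = line 1, group 2 = line 2. H0: μ_1 = μ_2; H1: μ_1 ≠ μ_2 (two-sample pooled-variance t-test, two-sided).
s_p² = [(8−1)·5.352² + (14−1)·6.465²]/(8+14−2) = 37.1929
t = (31.7 − 38.54)/√[37.1929·(1/8 + 1/14)] = -2.531
df = n₁ + n₂ − 2 = 20
Two-sided p-value ≈ 0.020
Since p ≈ 0.020 < α = 0.1, reject H0; the evidence is statistically significant.

t = -2.531, df = 20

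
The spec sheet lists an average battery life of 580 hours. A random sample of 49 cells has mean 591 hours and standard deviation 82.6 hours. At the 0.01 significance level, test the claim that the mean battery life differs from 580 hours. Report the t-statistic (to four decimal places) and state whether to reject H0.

t = 0.9322; fail to reject H0

H0: μ = 580; H1: μ ≠ 580 (one-sample t-test, two-sided).
t = (x̄ − μ₀)/(s/√n) = (591 − 580)/(82.6/√49) = 0.9322
df = n − 1 = 48
Two-sided p-value ≈ 0.3559
Since p ≈ 0.3559 > α = 0.01, fail to reject H0; the data do not provide sufficient evidence against H0.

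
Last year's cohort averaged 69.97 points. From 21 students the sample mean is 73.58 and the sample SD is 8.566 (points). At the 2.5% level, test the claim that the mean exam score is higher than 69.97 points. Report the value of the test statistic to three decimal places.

H0: μ = 69.97; H1: μ > 69.97 (one-sample t-test, right-tailed).
t = (x̄ − μ₀)/(s/√n) = (73.58 − 69.97)/(8.566/√21) = 1.931
df = n − 1 = 20
p-value = P(T ≥ 1.931) ≈ 0.034
Since p ≈ 0.034 > α = 0.025, fail to reject H0; the data do not provide sufficient evidence against H0.

1.931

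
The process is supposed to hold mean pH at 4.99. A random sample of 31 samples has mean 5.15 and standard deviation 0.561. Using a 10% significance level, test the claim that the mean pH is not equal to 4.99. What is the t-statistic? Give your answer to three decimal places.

H0: μ = 4.99; H1: μ ≠ 4.99 (one-sample t-test, two-sided).
t = (x̄ − μ₀)/(s/√n) = (5.15 − 4.99)/(0.561/√31) = 1.588
df = n − 1 = 30
Two-sided p-value ≈ 0.123
Since p ≈ 0.123 > α = 0.1, fail to reject H0; the data do not provide sufficient evidence against H0.

1.588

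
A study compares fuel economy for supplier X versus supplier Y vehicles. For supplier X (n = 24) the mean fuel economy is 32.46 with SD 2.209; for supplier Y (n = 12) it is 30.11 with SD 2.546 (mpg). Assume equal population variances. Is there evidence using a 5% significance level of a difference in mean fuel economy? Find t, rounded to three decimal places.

2.861

Let group 1 = supplier X, group 2 = supplier Y. H0: μ_1 = μ_2; H1: μ_1 ≠ μ_2 (two-sample pooled-variance t-test, two-sided).
s_p² = [(24−1)·2.209² + (12−1)·2.546²]/(24+12−2) = 5.39812
t = (32.46 − 30.11)/√[5.39812·(1/24 + 1/12)] = 2.861
df = n₁ + n₂ − 2 = 34
Two-sided p-value ≈ 0.0072
Since p ≈ 0.0072 < α = 0.05, reject H0; the evidence is statistically significant.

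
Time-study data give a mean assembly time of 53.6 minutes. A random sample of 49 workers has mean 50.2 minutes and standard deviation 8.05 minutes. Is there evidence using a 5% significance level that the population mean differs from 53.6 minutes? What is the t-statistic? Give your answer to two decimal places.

H0: μ = 53.6; H1: μ ≠ 53.6 (one-sample t-test, two-sided).
t = (x̄ − μ₀)/(s/√n) = (50.2 − 53.6)/(8.05/√49) = -2.96
df = n − 1 = 48
Two-sided p-value ≈ 0.0048
Since p ≈ 0.0048 < α = 0.05, reject H0; the evidence is statistically significant.

-2.96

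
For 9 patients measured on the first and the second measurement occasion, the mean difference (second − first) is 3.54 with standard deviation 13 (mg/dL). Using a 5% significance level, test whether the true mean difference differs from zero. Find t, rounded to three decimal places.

0.817

H0: μ_d = 0; H1: μ_d ≠ 0 (paired t-test on the differences, two-sided).
t = d̄/(s_d/√n) = 3.54/(13/√9) = 0.817
df = n − 1 = 8
Two-sided p-value ≈ 0.4376
Since p ≈ 0.4376 > α = 0.05, fail to reject H0; the data do not provide sufficient evidence against H0.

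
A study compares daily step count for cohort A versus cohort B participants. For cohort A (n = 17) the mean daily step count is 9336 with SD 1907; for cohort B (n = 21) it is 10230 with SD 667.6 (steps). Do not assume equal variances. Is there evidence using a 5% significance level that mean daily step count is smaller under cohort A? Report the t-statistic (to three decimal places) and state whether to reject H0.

Let group 1 = cohort A, group 2 = cohort B. H0: μ_1 = μ_2; H1: μ_1 < μ_2 (Welch's two-sample t-test, left-tailed).
t = (x̄_1 − x̄_2)/√(s_1²/n_1 + s_2²/n_2) = (9336 − 10230)/√(1907²/17 + 667.6²/21) = -1.844
Welch–Satterthwaite df ≈ 19.18
p-value = P(T ≤ -1.844) ≈ 0.0404
Since p ≈ 0.0404 < α = 0.05, reject H0; the data support H1.

t = -1.844; reject H0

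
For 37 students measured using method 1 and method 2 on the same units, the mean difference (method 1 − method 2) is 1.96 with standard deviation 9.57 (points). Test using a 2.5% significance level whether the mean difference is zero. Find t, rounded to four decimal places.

1.2458

H0: μ_d = 0; H1: μ_d ≠ 0 (paired t-test on the differences, two-sided).
t = d̄/(s_d/√n) = 1.96/(9.57/√37) = 1.2458
df = n − 1 = 36
Two-sided p-value ≈ 0.2209
Since p ≈ 0.2209 > α = 0.025, fail to reject H0; the evidence is not statistically significant.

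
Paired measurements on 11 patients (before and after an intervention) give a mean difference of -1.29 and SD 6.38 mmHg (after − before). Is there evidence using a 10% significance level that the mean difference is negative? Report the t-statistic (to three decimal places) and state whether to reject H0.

H0: μ_d = 0; H1: μ_d < 0 (paired t-test on the differences, left-tailed).
t = d̄/(s_d/√n) = -1.29/(6.38/√11) = -0.671
df = n − 1 = 10
p-value = P(T ≤ -0.671) ≈ 0.2588
Since p ≈ 0.2588 > α = 0.1, fail to reject H0; the evidence is not statistically significant.

t = -0.671; fail to reject H0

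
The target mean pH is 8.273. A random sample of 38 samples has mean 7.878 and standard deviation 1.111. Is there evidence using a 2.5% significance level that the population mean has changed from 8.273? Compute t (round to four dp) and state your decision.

H0: μ = 8.273; H1: μ ≠ 8.273 (one-sample t-test, two-sided).
t = (x̄ − μ₀)/(s/√n) = (7.878 − 8.273)/(1.111/√38) = -2.1917
df = n − 1 = 37
Two-sided p-value ≈ 0.0348
Since p ≈ 0.0348 > α = 0.025, fail to reject H0; the evidence is not statistically significant.

t = -2.1917; fail to reject H0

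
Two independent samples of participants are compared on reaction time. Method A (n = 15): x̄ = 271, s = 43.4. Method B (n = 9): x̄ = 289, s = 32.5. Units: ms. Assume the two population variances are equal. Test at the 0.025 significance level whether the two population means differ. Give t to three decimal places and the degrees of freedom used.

t = -1.073, df = 22

Let group 1 = method A, group 2 = method B. H0: μ_1 = μ_2; H1: μ_1 ≠ μ_2 (two-sample pooled-variance t-test, two-sided).
s_p² = [(15−1)·43.4² + (9−1)·32.5²]/(15+9−2) = 1582.72
t = (271 − 289)/√[1582.72·(1/15 + 1/9)] = -1.073
df = n₁ + n₂ − 2 = 22
Two-sided p-value ≈ 0.295
Since p ≈ 0.295 > α = 0.025, fail to reject H0; the evidence is not statistically significant.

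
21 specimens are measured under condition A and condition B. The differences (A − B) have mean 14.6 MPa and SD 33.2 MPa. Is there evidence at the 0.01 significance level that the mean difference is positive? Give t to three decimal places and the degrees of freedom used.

H0: μ_d = 0; H1: μ_d > 0 (paired t-test on the differences, right-tailed).
t = d̄/(s_d/√n) = 14.6/(33.2/√21) = 2.015
df = n − 1 = 20
p-value = P(T ≥ 2.015) ≈ 0.029
Since p ≈ 0.029 > α = 0.01, fail to reject H0; the evidence is not statistically significant.

t = 2.015, df = 20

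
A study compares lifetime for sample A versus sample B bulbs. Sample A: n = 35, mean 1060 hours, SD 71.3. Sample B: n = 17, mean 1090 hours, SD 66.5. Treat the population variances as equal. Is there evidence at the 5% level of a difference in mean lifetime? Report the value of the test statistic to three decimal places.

Let group 1 = sample A, group 2 = sample B. H0: μ_1 = μ_2; H1: μ_1 ≠ μ_2 (two-sample pooled-variance t-test, two-sided).
s_p² = [(35−1)·71.3² + (17−1)·66.5²]/(35+17−2) = 4872.03
t = (1060 − 1090)/√[4872.03·(1/35 + 1/17)] = -1.454
df = n₁ + n₂ − 2 = 50
Two-sided p-value ≈ 0.152
Since p ≈ 0.152 > α = 0.05, fail to reject H0; the evidence is not statistically significant.

-1.454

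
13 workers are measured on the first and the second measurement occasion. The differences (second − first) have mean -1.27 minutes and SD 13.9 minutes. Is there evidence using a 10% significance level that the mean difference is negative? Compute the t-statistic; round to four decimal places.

-0.3294

H0: μ_d = 0; H1: μ_d < 0 (paired t-test on the differences, left-tailed).
t = d̄/(s_d/√n) = -1.27/(13.9/√13) = -0.3294
df = n − 1 = 12
p-value = P(T ≤ -0.3294) ≈ 0.3738
Since p ≈ 0.3738 > α = 0.1, fail to reject H0; the data do not provide sufficient evidence against H0.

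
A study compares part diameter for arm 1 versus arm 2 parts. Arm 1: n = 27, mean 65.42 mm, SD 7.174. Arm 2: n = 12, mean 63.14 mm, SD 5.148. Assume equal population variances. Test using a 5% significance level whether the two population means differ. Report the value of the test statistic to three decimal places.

0.990

Let group 1 = arm 1, group 2 = arm 2. H0: μ_1 = μ_2; H1: μ_1 ≠ μ_2 (two-sample pooled-variance t-test, two-sided).
s_p² = [(27−1)·7.174² + (12−1)·5.148²]/(27+12−2) = 44.0444
t = (65.42 − 63.14)/√[44.0444·(1/27 + 1/12)] = 0.990
df = n₁ + n₂ − 2 = 37
Two-sided p-value ≈ 0.3285
Since p ≈ 0.3285 > α = 0.05, fail to reject H0; the evidence is not statistically significant.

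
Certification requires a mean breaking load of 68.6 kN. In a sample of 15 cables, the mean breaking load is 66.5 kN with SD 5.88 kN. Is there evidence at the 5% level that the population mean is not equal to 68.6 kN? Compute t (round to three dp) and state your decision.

t = -1.383; fail to reject H0

H0: μ = 68.6; H1: μ ≠ 68.6 (one-sample t-test, two-sided).
t = (x̄ − μ₀)/(s/√n) = (66.5 − 68.6)/(5.88/√15) = -1.383
df = n − 1 = 14
Two-sided p-value ≈ 0.188
Since p ≈ 0.188 > α = 0.05, fail to reject H0; the data do not provide sufficient evidence against H0.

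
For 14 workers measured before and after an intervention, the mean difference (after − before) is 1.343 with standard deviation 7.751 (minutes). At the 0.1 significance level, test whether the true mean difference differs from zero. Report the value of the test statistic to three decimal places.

H0: μ_d = 0; H1: μ_d ≠ 0 (paired t-test on the differences, two-sided).
t = d̄/(s_d/√n) = 1.343/(7.751/√14) = 0.648
df = n − 1 = 13
Two-sided p-value ≈ 0.528
Since p ≈ 0.528 > α = 0.1, fail to reject H0; the data do not provide sufficient evidence against H0.

0.648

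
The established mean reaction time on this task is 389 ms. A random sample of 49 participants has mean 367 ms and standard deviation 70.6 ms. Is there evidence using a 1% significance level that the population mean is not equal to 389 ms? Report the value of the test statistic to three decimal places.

H0: μ = 389; H1: μ ≠ 389 (one-sample t-test, two-sided).
t = (x̄ − μ₀)/(s/√n) = (367 − 389)/(70.6/√49) = -2.181
df = n − 1 = 48
Two-sided p-value ≈ 0.034
Since p ≈ 0.034 > α = 0.01, fail to reject H0; the evidence is not statistically significant.

-2.181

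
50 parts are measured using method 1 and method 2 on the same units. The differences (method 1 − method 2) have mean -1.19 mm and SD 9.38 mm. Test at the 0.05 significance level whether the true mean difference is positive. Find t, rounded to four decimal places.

H0: μ_d = 0; H1: μ_d > 0 (paired t-test on the differences, right-tailed).
t = d̄/(s_d/√n) = -1.19/(9.38/√50) = -0.8971
df = n − 1 = 49
p-value = P(T ≥ -0.8971) ≈ 0.8130
Since p ≈ 0.8130 > α = 0.05, fail to reject H0; the evidence is not statistically significant.

-0.8971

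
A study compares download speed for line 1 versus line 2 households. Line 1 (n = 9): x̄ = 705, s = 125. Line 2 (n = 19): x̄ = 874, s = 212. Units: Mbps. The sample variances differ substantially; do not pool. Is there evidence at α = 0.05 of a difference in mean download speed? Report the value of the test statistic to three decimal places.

-2.639

Let group 1 = line 1, group 2 = line 2. H0: μ_1 = μ_2; H1: μ_1 ≠ μ_2 (Welch's two-sample t-test, two-sided).
t = (x̄_1 − x̄_2)/√(s_1²/n_1 + s_2²/n_2) = (705 − 874)/√(125²/9 + 212²/19) = -2.639
Welch–Satterthwaite df ≈ 24.47
Two-sided p-value ≈ 0.014
Since p ≈ 0.014 < α = 0.05, reject H0; the evidence is statistically significant.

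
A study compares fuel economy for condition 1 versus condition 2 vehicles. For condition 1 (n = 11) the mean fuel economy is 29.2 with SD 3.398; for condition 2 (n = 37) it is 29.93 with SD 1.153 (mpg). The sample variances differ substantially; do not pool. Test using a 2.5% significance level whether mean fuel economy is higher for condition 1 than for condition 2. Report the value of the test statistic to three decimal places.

-0.701

Let group 1 = condition 1, group 2 = condition 2. H0: μ_1 = μ_2; H1: μ_1 > μ_2 (Welch's two-sample t-test, right-tailed).
t = (x̄_1 − x̄_2)/√(s_1²/n_1 + s_2²/n_2) = (29.2 − 29.93)/√(3.398²/11 + 1.153²/37) = -0.701
Welch–Satterthwaite df ≈ 10.69
p-value = P(T ≥ -0.701) ≈ 0.751
Since p ≈ 0.751 > α = 0.025, fail to reject H0; the evidence is not statistically significant.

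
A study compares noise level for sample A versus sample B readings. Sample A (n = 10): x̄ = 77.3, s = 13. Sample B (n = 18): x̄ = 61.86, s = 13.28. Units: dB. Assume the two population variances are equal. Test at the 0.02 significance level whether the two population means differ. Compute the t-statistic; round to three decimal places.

2.969

Let group 1 = sample A, group 2 = sample B. H0: μ_1 = μ_2; H1: μ_1 ≠ μ_2 (two-sample pooled-variance t-test, two-sided).
s_p² = [(10−1)·13² + (18−1)·13.28²]/(10+18−2) = 173.811
t = (77.3 − 61.86)/√[173.811·(1/10 + 1/18)] = 2.969
df = n₁ + n₂ − 2 = 26
Two-sided p-value ≈ 0.0063
Since p ≈ 0.0063 < α = 0.02, reject H0; the data support H1.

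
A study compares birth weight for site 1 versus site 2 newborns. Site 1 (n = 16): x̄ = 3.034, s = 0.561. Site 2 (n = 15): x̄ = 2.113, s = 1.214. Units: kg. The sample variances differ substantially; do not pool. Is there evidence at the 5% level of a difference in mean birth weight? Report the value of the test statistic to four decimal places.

2.6820

Let group 1 = site 1, group 2 = site 2. H0: μ_1 = μ_2; H1: μ_1 ≠ μ_2 (Welch's two-sample t-test, two-sided).
t = (x̄_1 − x̄_2)/√(s_1²/n_1 + s_2²/n_2) = (3.034 − 2.113)/√(0.561²/16 + 1.214²/15) = 2.6820
Welch–Satterthwaite df ≈ 19.44
Two-sided p-value ≈ 0.0146
Since p ≈ 0.0146 < α = 0.05, reject H0; the evidence is statistically significant.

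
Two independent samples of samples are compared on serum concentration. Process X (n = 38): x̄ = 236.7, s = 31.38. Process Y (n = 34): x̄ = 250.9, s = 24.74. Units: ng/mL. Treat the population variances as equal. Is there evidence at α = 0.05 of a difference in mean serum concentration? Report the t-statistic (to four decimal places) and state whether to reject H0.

Let group 1 = process X, group 2 = process Y. H0: μ_1 = μ_2; H1: μ_1 ≠ μ_2 (two-sample pooled-variance t-test, two-sided).
s_p² = [(38−1)·31.38² + (34−1)·24.74²]/(38+34−2) = 809.033
t = (236.7 − 250.9)/√[809.033·(1/38 + 1/34)] = -2.1148
df = n₁ + n₂ − 2 = 70
Two-sided p-value ≈ 0.0380
Since p ≈ 0.0380 < α = 0.05, reject H0; the data support H1.

t = -2.1148; reject H0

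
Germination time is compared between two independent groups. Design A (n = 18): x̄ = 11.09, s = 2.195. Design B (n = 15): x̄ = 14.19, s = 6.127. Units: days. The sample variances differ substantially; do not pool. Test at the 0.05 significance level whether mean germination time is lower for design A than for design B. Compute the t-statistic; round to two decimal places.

-1.86

Let group 1 = design A, group 2 = design B. H0: μ_1 = μ_2; H1: μ_1 < μ_2 (Welch's two-sample t-test, left-tailed).
t = (x̄_1 − x̄_2)/√(s_1²/n_1 + s_2²/n_2) = (11.09 − 14.19)/√(2.195²/18 + 6.127²/15) = -1.86
Welch–Satterthwaite df ≈ 16.99
p-value = P(T ≤ -1.86) ≈ 0.040
Since p ≈ 0.040 < α = 0.05, reject H0; the evidence is statistically significant.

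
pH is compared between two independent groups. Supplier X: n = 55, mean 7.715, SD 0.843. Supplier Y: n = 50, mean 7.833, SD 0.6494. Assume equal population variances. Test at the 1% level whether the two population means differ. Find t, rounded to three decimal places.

-0.798

Let group 1 = supplier X, group 2 = supplier Y. H0: μ_1 = μ_2; H1: μ_1 ≠ μ_2 (two-sample pooled-variance t-test, two-sided).
s_p² = [(55−1)·0.843² + (50−1)·0.6494²]/(55+50−2) = 0.573198
t = (7.715 − 7.833)/√[0.573198·(1/55 + 1/50)] = -0.798
df = n₁ + n₂ − 2 = 103
Two-sided p-value ≈ 0.4269
Since p ≈ 0.4269 > α = 0.01, fail to reject H0; the data do not provide sufficient evidence against H0.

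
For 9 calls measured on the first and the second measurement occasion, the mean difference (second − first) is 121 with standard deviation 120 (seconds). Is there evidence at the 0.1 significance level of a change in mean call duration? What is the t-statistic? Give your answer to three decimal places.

H0: μ_d = 0; H1: μ_d ≠ 0 (paired t-test on the differences, two-sided).
t = d̄/(s_d/√n) = 121/(120/√9) = 3.025
df = n − 1 = 8
Two-sided p-value ≈ 0.016
Since p ≈ 0.016 < α = 0.1, reject H0; the evidence is statistically significant.

3.025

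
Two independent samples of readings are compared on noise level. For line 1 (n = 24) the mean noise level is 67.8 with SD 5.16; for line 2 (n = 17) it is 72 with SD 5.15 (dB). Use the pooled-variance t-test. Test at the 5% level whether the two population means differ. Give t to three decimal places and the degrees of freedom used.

Let group 1 = line 1, group 2 = line 2. H0: μ_1 = μ_2; H1: μ_1 ≠ μ_2 (two-sample pooled-variance t-test, two-sided).
s_p² = [(24−1)·5.16² + (17−1)·5.15²]/(24+17−2) = 26.5833
t = (67.8 − 72)/√[26.5833·(1/24 + 1/17)] = -2.570
df = n₁ + n₂ − 2 = 39
Two-sided p-value ≈ 0.014
Since p ≈ 0.014 < α = 0.05, reject H0; the data support H1.

t = -2.570, df = 39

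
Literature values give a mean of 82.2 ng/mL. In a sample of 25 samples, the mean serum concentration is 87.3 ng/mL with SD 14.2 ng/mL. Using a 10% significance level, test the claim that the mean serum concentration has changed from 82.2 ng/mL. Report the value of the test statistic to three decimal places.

1.796

H0: μ = 82.2; H1: μ ≠ 82.2 (one-sample t-test, two-sided).
t = (x̄ − μ₀)/(s/√n) = (87.3 − 82.2)/(14.2/√25) = 1.796
df = n − 1 = 24
Two-sided p-value ≈ 0.0851
Since p ≈ 0.0851 < α = 0.1, reject H0; the data support H1.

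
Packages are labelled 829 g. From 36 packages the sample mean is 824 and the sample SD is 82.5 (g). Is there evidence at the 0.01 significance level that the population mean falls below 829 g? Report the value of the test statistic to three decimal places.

-0.364

H0: μ = 829; H1: μ < 829 (one-sample t-test, left-tailed).
t = (x̄ − μ₀)/(s/√n) = (824 − 829)/(82.5/√36) = -0.364
df = n − 1 = 35
p-value = P(T ≤ -0.364) ≈ 0.3592
Since p ≈ 0.3592 > α = 0.01, fail to reject H0; the data do not provide sufficient evidence against H0.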